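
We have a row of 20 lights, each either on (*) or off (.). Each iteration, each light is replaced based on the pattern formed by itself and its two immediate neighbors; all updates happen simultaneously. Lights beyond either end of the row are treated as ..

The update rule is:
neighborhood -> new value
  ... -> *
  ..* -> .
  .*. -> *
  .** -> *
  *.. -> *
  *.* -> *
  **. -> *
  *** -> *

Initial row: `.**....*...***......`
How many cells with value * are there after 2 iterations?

.*****.***.*********
.*******************
count of *: 19

19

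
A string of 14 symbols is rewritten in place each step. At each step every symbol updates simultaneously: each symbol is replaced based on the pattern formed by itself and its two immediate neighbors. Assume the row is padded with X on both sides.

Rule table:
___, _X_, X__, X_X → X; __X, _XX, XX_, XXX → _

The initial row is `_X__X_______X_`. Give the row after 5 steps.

X_XXXXXXX_XX__

step 1: XXX_XXXXXXX_XX
step 2: ___X_______X__
step 3: XX_XXXXXXX_XX_
step 4: __X_______X__X
step 5: X_XXXXXXX_XX__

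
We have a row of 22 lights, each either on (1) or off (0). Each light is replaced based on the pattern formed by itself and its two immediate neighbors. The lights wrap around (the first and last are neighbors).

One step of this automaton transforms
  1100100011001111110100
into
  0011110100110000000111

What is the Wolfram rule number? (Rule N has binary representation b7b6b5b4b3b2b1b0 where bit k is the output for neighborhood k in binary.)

22

position 13: 111 → 0  (bit 7 = 0)
position 1: 110 → 0  (bit 6 = 0)
position 18: 101 → 0  (bit 5 = 0)
position 2: 100 → 1  (bit 4 = 1)
position 0: 011 → 0  (bit 3 = 0)
position 4: 010 → 1  (bit 2 = 1)
position 3: 001 → 1  (bit 1 = 1)
position 6: 000 → 0  (bit 0 = 0)
bits b7..b0 = 00010110 = 22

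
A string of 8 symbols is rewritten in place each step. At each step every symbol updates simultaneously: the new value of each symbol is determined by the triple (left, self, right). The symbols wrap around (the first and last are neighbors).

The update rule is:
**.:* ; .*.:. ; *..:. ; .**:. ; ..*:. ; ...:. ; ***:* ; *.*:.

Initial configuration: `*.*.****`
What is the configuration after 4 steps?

*.......

*....***
*.....**
*......*
*.......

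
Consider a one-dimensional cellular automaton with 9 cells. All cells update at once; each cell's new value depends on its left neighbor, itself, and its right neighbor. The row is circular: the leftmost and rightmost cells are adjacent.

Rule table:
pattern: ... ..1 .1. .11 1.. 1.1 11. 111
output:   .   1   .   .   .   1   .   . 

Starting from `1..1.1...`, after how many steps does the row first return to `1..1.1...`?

9

..1.1...1
.1.1...1.
1.1...1..
.1...1..1
1...1..1.
...1..1.1
..1..1.1.
.1..1.1..
1..1.1...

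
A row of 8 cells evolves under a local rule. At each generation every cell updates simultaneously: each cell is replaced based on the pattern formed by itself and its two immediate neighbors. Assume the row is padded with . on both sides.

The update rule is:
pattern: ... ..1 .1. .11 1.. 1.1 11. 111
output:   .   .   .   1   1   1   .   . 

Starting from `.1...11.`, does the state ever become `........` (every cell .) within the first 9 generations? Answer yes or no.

yes

..1..1.1
...1..1.
....1..1
.....1..
......1.
.......1
........
all cells are . at generation 7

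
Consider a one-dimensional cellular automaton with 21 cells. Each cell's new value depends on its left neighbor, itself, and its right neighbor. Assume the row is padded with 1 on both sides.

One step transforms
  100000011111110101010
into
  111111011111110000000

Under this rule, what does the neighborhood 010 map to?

At position 15 the neighborhood is 010; the next row has 0 there.

0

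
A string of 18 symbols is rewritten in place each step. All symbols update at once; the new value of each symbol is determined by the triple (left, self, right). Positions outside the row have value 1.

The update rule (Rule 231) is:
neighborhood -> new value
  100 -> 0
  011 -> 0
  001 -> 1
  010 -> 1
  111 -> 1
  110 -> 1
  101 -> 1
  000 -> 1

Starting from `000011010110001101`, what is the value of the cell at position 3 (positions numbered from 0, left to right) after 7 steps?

1

011101111010110110
101110111111011011
110111011111101101
111011101111110110
111101110111111011
111110111011111101
111111011101111110
position 3 holds 1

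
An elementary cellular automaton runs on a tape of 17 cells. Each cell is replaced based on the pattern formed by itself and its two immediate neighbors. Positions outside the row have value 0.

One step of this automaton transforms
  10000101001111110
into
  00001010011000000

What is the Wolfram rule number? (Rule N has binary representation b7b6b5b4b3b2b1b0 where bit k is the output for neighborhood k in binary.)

42

position 11: 111 → 0  (bit 7 = 0)
position 15: 110 → 0  (bit 6 = 0)
position 6: 101 → 1  (bit 5 = 1)
position 1: 100 → 0  (bit 4 = 0)
position 10: 011 → 1  (bit 3 = 1)
position 0: 010 → 0  (bit 2 = 0)
position 4: 001 → 1  (bit 1 = 1)
position 2: 000 → 0  (bit 0 = 0)
bits b7..b0 = 00101010 = 42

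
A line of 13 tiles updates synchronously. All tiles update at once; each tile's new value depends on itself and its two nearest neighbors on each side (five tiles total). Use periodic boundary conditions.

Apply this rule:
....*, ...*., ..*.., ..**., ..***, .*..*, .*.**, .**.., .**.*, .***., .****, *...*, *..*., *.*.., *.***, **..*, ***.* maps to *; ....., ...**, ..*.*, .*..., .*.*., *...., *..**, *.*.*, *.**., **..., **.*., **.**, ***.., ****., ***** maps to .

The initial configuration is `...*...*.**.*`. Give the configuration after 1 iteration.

.***.**.*.*.*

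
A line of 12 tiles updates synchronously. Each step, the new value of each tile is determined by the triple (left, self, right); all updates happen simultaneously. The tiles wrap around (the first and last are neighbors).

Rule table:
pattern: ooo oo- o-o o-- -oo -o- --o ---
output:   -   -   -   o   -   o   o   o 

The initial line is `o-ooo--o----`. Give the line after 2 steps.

-oooo-------

o----ooooooo
-oooo-------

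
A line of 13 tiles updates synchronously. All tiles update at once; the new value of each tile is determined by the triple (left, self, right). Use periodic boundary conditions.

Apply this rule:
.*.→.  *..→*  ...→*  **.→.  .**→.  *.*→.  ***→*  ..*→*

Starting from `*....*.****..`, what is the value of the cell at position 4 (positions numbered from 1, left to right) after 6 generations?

.****...**.**
..**.***.....
**....*.*****
*.****...****
...**.***.***
***....*...*.
position 4 holds .

.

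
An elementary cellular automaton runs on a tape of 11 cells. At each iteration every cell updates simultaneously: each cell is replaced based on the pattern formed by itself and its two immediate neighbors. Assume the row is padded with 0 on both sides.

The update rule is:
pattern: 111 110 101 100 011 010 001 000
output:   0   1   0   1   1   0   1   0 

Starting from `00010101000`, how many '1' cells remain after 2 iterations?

00100000100
01010001010
count of 1: 4

4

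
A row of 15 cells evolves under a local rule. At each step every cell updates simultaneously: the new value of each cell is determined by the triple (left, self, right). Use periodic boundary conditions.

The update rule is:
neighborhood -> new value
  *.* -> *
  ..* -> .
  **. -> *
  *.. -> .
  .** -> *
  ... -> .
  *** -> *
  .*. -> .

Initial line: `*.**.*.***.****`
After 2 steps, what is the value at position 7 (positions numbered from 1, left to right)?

*****.*********
***************
position 7 holds *

*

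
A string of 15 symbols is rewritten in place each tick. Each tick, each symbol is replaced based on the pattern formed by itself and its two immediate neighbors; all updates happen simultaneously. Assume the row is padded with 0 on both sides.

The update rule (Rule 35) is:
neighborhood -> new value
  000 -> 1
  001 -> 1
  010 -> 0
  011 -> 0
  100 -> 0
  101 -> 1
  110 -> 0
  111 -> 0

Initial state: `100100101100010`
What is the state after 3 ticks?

001001010001100
110010100110001
000101001000110

000101001000110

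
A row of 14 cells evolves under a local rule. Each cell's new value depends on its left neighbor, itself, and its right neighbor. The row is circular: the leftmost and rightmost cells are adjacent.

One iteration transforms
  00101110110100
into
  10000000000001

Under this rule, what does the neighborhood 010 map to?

0

At position 2 the neighborhood is 010; the next row has 0 there.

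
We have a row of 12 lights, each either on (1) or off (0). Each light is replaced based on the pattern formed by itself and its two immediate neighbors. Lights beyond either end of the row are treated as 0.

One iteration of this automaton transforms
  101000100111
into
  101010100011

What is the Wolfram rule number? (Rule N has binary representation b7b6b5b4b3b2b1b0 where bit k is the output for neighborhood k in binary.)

position 10: 111 → 1  (bit 7 = 1)
position 11: 110 → 1  (bit 6 = 1)
position 1: 101 → 0  (bit 5 = 0)
position 3: 100 → 0  (bit 4 = 0)
position 9: 011 → 0  (bit 3 = 0)
position 0: 010 → 1  (bit 2 = 1)
position 5: 001 → 0  (bit 1 = 0)
position 4: 000 → 1  (bit 0 = 1)
bits b7..b0 = 11000101 = 197

197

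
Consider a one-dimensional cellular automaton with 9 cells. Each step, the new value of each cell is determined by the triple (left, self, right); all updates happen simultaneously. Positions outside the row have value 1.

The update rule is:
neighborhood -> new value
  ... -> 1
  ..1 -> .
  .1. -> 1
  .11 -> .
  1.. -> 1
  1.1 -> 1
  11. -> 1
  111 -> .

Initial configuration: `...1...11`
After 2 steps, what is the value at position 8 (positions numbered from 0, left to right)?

.

11.111...
.11..111.
position 8 holds .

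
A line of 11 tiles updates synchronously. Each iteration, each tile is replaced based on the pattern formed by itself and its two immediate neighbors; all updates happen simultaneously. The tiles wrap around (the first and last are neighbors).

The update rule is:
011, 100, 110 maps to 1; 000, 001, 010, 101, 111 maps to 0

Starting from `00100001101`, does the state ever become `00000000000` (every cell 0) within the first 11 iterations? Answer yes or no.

10010001100
01001001110
00100101011
10010000011
11001000010
11100100000
10110010000
00111001000
00101100100
00001110010
00001011001
iteration 11 is 00001011001, still not uniform 0

no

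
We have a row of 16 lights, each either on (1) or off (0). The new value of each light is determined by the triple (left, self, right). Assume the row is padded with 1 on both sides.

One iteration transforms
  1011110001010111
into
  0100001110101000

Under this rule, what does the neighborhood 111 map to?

0

At position 3 the neighborhood is 111; the next row has 0 there.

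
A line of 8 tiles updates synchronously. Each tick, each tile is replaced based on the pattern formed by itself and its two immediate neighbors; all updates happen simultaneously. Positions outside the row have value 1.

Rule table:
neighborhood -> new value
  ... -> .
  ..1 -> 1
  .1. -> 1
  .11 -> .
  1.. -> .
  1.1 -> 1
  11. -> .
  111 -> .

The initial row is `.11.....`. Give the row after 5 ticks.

1......1
......1.
.....111
....1...
...11..1

...11..1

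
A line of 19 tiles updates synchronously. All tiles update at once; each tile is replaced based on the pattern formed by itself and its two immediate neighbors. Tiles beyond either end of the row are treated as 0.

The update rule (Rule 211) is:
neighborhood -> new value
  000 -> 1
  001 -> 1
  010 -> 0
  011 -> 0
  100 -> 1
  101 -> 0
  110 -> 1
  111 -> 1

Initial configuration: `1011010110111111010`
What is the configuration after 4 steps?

0001000010011111001
1110111101101111110
0110011100100111111
1011101111011011111

1011101111011011111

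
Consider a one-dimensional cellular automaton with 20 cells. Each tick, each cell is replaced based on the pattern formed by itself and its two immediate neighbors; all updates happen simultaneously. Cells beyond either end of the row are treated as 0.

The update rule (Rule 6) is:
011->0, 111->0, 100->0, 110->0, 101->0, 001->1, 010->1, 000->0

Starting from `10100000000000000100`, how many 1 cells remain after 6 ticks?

3

10100000000000001100
10100000000000010000
10100000000000110000
10100000000001000000
10100000000011000000
10100000000100000000
count of 1: 3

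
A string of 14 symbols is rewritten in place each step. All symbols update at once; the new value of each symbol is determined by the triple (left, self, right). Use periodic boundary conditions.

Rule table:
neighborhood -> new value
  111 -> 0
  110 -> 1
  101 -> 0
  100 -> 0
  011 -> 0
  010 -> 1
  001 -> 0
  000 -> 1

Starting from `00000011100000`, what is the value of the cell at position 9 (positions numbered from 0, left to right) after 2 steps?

0

step 1: 11111000101111
step 2: 00001010100000
position 9 holds 0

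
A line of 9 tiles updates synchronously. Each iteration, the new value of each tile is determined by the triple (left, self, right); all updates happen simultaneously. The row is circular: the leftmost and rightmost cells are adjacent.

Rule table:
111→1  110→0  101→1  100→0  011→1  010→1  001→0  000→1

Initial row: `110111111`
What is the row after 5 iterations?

111111011

101111111
011111111
111111110
111111101
111111011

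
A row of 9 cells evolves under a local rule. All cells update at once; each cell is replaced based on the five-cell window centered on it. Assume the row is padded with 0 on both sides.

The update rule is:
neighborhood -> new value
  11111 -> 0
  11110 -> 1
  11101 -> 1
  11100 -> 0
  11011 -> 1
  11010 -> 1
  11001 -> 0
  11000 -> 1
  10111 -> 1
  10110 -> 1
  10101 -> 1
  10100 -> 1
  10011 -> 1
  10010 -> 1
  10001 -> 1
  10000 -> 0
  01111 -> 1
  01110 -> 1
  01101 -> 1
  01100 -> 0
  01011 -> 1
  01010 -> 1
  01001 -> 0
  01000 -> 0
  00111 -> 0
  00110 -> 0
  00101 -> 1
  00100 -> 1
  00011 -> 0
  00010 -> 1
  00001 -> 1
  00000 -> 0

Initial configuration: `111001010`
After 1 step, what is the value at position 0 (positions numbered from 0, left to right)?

010011110
position 0 holds 0

0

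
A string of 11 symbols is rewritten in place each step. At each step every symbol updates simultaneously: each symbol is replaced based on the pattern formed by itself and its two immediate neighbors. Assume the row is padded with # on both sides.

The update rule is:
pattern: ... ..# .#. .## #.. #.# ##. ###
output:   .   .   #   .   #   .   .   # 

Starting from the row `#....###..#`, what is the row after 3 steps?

.#....#.#..
.##...#.##.
...#..#....

...#..#....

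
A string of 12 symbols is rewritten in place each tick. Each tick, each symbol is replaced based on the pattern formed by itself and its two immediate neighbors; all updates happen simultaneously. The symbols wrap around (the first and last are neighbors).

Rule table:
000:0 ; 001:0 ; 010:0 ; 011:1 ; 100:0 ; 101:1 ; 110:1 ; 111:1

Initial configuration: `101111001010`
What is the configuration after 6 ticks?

111111000001

tick 1: 011111000101
tick 2: 111111000010
tick 3: 111111000001
tick 4: 111111000001  (fixed point — unchanged through tick 6)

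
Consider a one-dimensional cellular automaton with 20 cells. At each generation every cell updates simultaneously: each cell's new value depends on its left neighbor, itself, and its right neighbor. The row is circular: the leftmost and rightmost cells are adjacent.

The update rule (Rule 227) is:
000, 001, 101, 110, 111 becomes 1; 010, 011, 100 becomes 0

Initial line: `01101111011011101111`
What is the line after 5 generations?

10110111101101110111
11011011110110111011
11101101111011011101
11110110111101101110
01111011011110110111

01111011011110110111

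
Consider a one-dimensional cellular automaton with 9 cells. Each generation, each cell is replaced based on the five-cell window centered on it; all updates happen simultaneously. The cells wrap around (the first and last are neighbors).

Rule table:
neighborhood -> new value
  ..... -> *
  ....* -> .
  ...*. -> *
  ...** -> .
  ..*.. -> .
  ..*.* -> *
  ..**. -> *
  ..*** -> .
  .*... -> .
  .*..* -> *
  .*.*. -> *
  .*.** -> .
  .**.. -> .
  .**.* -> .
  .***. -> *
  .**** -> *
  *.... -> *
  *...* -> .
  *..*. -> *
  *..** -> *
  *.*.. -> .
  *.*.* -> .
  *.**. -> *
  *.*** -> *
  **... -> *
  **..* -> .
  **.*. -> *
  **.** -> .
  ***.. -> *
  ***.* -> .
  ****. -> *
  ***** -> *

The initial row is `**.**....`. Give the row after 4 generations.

generation 1: *..*.**..
generation 2: .***.*..*
generation 3: .**.*.***
generation 4: .*.*..**.

.*.*..**.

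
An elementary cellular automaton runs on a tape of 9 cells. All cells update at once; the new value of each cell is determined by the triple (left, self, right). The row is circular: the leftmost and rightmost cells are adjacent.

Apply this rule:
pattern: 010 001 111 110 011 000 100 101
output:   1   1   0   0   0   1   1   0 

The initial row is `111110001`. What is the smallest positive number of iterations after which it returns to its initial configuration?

2

000001110
111110001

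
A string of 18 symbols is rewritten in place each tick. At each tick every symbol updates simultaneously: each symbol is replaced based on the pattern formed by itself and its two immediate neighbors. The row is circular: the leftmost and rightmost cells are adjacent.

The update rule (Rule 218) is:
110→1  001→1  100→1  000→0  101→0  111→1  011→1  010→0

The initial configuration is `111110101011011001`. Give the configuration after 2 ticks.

tick 1: 111110000011011111
tick 2: 111111000111011111

111111000111011111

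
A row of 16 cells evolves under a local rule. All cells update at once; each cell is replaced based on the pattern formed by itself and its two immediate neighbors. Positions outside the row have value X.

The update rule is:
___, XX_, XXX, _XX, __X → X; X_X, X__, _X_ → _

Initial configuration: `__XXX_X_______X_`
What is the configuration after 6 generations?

_XXXX_XXXXXXXX_X

generation 1: _XXXX___XXXXXX__
generation 2: _XXXX_XXXXXXXX_X
generation 3: _XXXX_XXXXXXXX_X  (fixed point — unchanged through generation 6)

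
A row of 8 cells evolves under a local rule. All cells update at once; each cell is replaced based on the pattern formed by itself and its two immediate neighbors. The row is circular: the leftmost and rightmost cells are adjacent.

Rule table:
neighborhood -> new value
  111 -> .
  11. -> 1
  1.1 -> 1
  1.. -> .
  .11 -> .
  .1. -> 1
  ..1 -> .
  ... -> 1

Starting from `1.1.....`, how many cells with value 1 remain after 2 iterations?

4

111.111.
..11..11
count of 1: 4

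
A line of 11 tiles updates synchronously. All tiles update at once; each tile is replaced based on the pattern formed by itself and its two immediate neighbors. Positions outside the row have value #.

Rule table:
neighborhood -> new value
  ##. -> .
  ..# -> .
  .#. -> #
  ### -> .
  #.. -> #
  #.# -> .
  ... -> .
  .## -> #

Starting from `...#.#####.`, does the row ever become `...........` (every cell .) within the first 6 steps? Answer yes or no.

step 1: #..#.#.....
step 2: .#.#.##....
step 3: .#.#.#.#...
step 4: .#.#.#.##..
step 5: .#.#.#.#.#.
step 6: .#.#.#.#.#.
step 6 is .#.#.#.#.#., still not uniform .

no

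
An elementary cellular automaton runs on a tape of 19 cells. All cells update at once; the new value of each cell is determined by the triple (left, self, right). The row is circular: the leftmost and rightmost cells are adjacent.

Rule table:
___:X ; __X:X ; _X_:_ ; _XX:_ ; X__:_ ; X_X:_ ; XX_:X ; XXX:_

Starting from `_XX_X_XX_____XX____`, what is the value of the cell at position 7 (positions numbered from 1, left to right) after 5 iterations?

X_X____X_XXXX_X_XXX
X___XXX_____X______
__XX__X_XXXX__XXXXX
_X_X_X_____X_X____X
_______XXXX____XXX_
position 7 holds _

_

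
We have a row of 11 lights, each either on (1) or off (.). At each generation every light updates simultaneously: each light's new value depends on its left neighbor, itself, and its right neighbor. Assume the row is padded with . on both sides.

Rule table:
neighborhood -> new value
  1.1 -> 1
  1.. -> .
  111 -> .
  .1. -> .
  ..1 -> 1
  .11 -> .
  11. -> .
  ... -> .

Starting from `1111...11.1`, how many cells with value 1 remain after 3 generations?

2

generation 1: ......1..1.
generation 2: .....1..1..
generation 3: ....1..1...
count of 1: 2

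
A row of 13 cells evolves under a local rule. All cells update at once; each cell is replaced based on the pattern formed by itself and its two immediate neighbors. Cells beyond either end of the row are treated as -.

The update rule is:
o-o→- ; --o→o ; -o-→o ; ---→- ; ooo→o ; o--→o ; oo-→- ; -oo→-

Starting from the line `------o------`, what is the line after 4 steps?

--o---o---o--

-----ooo-----
----o-o-o----
---oo-o-oo---
--o---o---o--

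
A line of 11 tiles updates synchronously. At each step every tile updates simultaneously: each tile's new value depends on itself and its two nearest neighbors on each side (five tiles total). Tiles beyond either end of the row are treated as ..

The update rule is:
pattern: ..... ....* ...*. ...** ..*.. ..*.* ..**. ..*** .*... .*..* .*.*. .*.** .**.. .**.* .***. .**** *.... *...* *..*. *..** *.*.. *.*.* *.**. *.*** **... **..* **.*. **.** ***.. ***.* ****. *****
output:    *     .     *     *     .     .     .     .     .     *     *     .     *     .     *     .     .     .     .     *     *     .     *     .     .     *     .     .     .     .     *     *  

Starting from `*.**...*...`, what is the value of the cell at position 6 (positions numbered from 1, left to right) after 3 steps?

.

step 1: ..**..*...*
step 2: .*.**....*.
step 3: *..**...*..
position 6 holds .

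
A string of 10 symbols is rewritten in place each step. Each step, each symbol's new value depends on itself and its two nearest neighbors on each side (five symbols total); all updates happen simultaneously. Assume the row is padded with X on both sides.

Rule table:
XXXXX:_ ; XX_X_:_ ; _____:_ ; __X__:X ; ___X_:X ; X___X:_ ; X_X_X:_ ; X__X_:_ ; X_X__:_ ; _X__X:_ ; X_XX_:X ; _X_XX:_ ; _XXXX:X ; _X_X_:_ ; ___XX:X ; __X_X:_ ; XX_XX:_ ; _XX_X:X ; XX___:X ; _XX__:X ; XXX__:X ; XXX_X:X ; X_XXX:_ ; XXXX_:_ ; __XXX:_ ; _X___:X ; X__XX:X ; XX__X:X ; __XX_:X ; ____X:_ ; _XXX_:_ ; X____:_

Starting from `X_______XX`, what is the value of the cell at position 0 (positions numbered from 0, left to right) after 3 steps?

step 1: XX_____X_X
step 2: _XX___X___
step 3: _XXX_XXX_X
position 0 holds _

_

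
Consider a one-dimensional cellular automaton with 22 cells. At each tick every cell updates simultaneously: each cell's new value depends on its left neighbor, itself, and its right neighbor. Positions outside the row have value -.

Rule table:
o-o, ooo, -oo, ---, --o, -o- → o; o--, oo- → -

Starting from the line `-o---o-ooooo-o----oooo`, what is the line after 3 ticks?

oo-oooooooo-oo-oooooo-
o-oooooooo-oo-oooooo--
ooooooooo-oo-oooooo--o

ooooooooo-oo-oooooo--o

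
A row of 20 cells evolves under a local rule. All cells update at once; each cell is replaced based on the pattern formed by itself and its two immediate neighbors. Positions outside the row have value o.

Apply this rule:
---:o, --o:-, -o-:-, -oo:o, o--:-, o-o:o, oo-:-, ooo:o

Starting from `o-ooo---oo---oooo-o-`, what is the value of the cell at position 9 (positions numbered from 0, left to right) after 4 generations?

generation 1: -ooo--o-o--o-ooo-o-o
generation 2: ooo----o----ooo-o-oo
generation 3: oo--oo---oo-oo-o-ooo
generation 4: o---o--o-o-oo-o-oooo
position 9 holds o

o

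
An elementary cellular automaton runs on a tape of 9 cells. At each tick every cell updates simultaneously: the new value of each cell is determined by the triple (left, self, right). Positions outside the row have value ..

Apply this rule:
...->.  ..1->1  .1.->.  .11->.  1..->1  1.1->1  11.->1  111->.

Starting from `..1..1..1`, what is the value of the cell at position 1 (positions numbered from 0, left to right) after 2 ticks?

.

.1.11.11.
1.1.11.11
position 1 holds .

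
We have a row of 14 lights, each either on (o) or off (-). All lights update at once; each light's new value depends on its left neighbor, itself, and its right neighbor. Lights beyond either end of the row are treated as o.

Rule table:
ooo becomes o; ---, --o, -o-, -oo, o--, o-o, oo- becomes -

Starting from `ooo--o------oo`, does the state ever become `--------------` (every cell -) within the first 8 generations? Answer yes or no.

yes

oo-----------o
o-------------
--------------
all cells are - at generation 3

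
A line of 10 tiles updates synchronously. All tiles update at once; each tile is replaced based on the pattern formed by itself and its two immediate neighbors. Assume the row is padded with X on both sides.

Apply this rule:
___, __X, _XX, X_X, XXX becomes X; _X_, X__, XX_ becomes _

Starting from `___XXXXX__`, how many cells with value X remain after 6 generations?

generation 1: _XXXXXX__X
generation 2: XXXXXX__XX
generation 3: XXXXX__XXX
generation 4: XXXX__XXXX
generation 5: XXX__XXXXX
generation 6: XX__XXXXXX
count of X: 8

8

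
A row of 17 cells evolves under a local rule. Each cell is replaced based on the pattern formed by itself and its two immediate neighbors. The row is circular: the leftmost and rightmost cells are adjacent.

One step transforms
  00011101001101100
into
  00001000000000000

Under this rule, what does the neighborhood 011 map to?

At position 3 the neighborhood is 011; the next row has 0 there.

0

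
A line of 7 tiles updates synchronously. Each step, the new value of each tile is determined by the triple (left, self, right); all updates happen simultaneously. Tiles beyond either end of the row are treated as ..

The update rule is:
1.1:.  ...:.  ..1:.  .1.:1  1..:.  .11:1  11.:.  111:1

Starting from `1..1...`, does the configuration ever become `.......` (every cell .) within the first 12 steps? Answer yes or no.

1..1...  (fixed point — unchanged through step 12)
step 12 is 1..1..., still not uniform .

no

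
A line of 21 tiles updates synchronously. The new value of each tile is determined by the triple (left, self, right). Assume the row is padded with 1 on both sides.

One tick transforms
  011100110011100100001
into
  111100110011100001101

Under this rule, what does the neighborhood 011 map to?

1

At position 1 the neighborhood is 011; the next row has 1 there.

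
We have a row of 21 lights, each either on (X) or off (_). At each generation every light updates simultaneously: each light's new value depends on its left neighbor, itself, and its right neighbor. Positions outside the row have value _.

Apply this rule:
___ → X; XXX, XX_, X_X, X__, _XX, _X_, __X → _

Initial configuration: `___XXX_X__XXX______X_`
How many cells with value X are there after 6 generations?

XX____________XXXX___
___XXXXXXXXXX______XX
XX____________XXXX___  (repeats generation 1; period 2)
generation 6: ___XXXXXXXXXX______XX
count of X: 12

12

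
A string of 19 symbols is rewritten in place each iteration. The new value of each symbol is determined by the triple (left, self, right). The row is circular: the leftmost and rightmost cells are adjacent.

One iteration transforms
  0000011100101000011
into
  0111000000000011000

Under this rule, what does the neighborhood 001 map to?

At position 4 the neighborhood is 001; the next row has 0 there.

0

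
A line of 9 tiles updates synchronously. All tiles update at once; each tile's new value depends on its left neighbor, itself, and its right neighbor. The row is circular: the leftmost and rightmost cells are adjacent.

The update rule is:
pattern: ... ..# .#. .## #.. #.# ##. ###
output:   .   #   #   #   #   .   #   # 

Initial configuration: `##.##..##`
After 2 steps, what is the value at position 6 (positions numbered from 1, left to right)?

#

step 1: ##.######
step 2: ##.######
position 6 holds #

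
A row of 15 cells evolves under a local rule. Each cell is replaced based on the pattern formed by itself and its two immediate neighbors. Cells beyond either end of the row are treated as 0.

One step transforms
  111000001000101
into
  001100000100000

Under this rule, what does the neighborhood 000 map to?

At position 4 the neighborhood is 000; the next row has 0 there.

0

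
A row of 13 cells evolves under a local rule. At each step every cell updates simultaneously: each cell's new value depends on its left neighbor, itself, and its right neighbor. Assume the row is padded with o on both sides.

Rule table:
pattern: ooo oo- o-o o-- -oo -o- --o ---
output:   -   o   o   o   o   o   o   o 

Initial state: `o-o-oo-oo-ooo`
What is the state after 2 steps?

ooooooooooo--
----------ooo

----------ooo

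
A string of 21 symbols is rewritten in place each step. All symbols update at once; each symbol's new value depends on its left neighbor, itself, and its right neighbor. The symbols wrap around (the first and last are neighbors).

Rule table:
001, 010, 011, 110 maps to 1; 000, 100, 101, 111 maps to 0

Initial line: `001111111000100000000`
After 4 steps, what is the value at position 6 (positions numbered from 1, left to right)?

1

step 1: 011000001001100000000
step 2: 111000011011100000000
step 3: 101000111010100000001
step 4: 101001101010100000011
position 6 holds 1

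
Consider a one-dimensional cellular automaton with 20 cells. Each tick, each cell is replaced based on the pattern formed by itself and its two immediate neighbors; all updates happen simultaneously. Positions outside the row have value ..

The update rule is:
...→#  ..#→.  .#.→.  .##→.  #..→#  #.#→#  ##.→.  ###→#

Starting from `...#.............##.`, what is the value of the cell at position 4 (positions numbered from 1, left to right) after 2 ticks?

##..############...#
..#..##########.##..
position 4 holds .

.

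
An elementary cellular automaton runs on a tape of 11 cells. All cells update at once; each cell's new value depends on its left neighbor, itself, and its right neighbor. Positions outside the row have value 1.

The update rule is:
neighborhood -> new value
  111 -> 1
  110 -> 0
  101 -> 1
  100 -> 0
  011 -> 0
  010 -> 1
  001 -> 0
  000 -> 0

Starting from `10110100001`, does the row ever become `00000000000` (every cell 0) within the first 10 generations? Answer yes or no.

yes

01001100000
11000000000
10000000000
00000000000
all cells are 0 at generation 4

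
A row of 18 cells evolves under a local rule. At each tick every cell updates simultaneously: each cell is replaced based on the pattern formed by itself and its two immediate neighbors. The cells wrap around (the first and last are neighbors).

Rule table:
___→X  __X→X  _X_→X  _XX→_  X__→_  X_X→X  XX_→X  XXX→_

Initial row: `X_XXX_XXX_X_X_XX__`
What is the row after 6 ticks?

tick 1: XX__XX__XXXXXX_X_X
tick 2: _X_X_X_X_____XXXX_
tick 3: XXXXXXXX_XXXX___X_
tick 4: _______XX___X_XXXX
tick 5: _XXXXXX_X_XXXX___X
tick 6: X_____XXXX___X_XXX

X_____XXXX___X_XXX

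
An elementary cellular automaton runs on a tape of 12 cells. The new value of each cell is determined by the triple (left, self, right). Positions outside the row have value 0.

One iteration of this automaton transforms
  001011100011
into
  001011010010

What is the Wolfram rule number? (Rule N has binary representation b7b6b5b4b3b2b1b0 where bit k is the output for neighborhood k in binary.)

position 5: 111 → 1  (bit 7 = 1)
position 6: 110 → 0  (bit 6 = 0)
position 3: 101 → 0  (bit 5 = 0)
position 7: 100 → 1  (bit 4 = 1)
position 4: 011 → 1  (bit 3 = 1)
position 2: 010 → 1  (bit 2 = 1)
position 1: 001 → 0  (bit 1 = 0)
position 0: 000 → 0  (bit 0 = 0)
bits b7..b0 = 10011100 = 156

156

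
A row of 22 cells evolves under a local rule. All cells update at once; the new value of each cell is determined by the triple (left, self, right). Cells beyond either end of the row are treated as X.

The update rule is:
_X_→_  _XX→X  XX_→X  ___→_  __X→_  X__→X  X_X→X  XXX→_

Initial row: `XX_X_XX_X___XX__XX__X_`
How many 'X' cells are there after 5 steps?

step 1: _XX_XXXX_X__XXX_XXX__X
step 2: XXXXX__XX_X_X_XXX_XX_X
step 3: ____XX_XXX_X_XX_XXXXXX
step 4: X___XXXX_XX_XXXXX_____
step 5: XX__X__XXXXXX___XX____
count of X: 11

11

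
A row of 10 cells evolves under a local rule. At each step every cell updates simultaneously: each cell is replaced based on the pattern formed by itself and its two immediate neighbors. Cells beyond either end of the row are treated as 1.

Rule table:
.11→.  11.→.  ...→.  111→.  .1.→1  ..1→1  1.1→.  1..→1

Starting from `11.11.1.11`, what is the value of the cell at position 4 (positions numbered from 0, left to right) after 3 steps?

1

......1...
1....111.1
.1..1.....
position 4 holds 1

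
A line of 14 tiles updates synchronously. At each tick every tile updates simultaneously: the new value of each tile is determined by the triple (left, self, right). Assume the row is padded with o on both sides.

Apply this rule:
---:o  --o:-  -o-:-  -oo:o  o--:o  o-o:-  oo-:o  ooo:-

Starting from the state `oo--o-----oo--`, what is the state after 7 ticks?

o-ooooo-o-ooo-

tick 1: -oo--oooo-ooo-
tick 2: -ooo-o--o-o-o-
tick 3: -o-o--o-------
tick 4: ----o--oooooo-
tick 5: ooo--o-o----o-
tick 6: --oo----ooo---
tick 7: o-ooooo-o-ooo-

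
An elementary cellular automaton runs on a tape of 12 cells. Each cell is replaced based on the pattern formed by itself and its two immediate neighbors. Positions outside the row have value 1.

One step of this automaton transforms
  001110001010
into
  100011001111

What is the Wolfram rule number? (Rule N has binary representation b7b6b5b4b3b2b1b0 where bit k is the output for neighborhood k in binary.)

116

position 3: 111 → 0  (bit 7 = 0)
position 4: 110 → 1  (bit 6 = 1)
position 9: 101 → 1  (bit 5 = 1)
position 0: 100 → 1  (bit 4 = 1)
position 2: 011 → 0  (bit 3 = 0)
position 8: 010 → 1  (bit 2 = 1)
position 1: 001 → 0  (bit 1 = 0)
position 6: 000 → 0  (bit 0 = 0)
bits b7..b0 = 01110100 = 116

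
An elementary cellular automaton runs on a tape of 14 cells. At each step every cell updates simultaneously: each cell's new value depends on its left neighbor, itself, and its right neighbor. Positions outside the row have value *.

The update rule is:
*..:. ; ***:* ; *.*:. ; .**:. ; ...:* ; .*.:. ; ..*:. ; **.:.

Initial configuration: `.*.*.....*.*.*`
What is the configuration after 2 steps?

.....***......
.***..*..****.

.***..*..****.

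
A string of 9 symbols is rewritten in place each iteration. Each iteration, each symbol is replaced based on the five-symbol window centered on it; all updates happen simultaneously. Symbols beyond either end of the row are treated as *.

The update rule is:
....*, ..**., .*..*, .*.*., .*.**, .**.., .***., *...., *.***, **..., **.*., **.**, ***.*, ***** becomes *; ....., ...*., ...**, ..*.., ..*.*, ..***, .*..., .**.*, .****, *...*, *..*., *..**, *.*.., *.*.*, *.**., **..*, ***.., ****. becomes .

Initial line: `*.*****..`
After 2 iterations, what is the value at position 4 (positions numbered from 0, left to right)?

iteration 1: ***.*....
iteration 2: *.**..**.
position 4 holds .

.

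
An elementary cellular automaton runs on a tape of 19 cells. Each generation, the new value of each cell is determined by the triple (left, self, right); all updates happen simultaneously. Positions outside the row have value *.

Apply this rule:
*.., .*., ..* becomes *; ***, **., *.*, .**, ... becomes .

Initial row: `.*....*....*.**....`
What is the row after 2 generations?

...**...**..*.****.

.**..***..**...*..*
...**...**..*.****.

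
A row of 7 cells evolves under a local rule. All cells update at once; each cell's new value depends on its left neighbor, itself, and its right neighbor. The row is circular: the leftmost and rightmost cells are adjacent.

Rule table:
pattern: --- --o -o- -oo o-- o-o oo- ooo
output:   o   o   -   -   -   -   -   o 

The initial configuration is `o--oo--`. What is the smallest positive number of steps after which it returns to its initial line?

14

--o---o
-o--oo-
o--o---
--o--oo
-o--o--
o--o--o
--o--o-
oo--o--
---o--o
-oo--o-
o---o--
--oo--o
-o---o-
o--oo--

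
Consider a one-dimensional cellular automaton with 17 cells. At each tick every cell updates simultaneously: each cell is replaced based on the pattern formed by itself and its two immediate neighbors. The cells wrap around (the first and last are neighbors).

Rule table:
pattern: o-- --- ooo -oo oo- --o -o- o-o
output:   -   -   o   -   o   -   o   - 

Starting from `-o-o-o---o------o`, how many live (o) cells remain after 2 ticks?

tick 1: -o-o-o---o------o  (fixed point — unchanged through tick 2)
count of o: 5

5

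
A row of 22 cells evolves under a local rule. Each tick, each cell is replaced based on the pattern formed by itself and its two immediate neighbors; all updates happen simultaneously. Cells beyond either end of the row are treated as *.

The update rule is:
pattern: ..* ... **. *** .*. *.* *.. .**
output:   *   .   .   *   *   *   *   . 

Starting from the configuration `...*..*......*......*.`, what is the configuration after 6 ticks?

.*.****.*.*******.*.**

tick 1: *.******....***....***
tick 2: .*.****.*..*.*.*..*.**
tick 3: ***.**.*************.*
tick 4: **.*..*.***********.*.
tick 5: *.******.*********.***
tick 6: .*.****.*.*******.*.**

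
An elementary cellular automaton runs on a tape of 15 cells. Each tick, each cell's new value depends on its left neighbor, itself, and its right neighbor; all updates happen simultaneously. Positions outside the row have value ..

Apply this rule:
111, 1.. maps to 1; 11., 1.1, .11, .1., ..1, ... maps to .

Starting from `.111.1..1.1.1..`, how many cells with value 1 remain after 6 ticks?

2

tick 1: ..1...1......1.
tick 2: ...1...1......1
tick 3: ....1...1......
tick 4: .....1...1.....
tick 5: ......1...1....
tick 6: .......1...1...
count of 1: 2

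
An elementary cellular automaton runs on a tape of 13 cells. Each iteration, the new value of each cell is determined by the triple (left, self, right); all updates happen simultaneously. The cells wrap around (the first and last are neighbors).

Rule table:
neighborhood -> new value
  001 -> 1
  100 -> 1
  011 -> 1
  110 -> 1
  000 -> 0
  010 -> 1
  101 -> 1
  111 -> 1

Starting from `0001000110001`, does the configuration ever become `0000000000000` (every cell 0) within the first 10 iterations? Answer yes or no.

no

iteration 1: 1011101111011
iteration 2: 1111111111111
iteration 3: 1111111111111  (fixed point — unchanged through iteration 10)
iteration 10 is 1111111111111, still not uniform 0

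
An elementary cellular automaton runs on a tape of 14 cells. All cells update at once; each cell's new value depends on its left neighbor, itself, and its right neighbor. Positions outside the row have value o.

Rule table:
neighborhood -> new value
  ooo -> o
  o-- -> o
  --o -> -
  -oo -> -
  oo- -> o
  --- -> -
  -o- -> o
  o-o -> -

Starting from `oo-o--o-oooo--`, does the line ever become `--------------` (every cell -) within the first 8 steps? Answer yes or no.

no

step 1: oo-oo-o--oooo-
step 2: oo--o-oo--ooo-
step 3: ooo-o--oo--oo-
step 4: ooo-oo--oo--o-
step 5: ooo--oo--oo-o-
step 6: oooo--oo--o-o-
step 7: ooooo--oo-o-o-
step 8: oooooo--o-o-o-
step 8 is oooooo--o-o-o-, still not uniform -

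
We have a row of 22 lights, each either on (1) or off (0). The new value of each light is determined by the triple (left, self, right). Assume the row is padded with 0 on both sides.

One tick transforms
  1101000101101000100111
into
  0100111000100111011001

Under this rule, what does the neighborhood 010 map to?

At position 3 the neighborhood is 010; the next row has 0 there.

0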